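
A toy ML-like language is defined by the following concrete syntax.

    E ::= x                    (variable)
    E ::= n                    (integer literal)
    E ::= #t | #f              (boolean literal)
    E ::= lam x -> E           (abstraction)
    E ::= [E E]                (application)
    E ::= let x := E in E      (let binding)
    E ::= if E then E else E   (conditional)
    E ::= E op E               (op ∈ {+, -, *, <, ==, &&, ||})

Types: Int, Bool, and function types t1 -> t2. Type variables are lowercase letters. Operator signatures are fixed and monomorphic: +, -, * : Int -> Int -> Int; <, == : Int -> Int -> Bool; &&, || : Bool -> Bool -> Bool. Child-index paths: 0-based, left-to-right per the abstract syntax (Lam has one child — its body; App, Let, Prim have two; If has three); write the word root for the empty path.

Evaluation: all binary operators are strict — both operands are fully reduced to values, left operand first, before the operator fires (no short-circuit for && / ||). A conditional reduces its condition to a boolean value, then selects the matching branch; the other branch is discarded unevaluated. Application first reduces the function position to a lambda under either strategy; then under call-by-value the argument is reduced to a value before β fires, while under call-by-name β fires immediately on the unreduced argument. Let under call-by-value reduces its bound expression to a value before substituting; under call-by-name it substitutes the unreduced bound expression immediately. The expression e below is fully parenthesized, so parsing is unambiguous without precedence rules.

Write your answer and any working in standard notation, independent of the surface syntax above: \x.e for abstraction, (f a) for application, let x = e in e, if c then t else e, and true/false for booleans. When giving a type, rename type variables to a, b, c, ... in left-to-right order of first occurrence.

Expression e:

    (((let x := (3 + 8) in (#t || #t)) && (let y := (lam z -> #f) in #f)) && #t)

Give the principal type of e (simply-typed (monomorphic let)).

Working:
  unify Int ~ Int
  unify Int ~ Int
let x : Int
  unify Bool ~ Bool
  unify Bool ~ Bool
  unify Bool ~ Bool
\z._ : a -> Bool
let y : a -> Bool
  unify Bool ~ Bool
  unify Bool ~ Bool
  unify Bool ~ Bool

Answer: Bool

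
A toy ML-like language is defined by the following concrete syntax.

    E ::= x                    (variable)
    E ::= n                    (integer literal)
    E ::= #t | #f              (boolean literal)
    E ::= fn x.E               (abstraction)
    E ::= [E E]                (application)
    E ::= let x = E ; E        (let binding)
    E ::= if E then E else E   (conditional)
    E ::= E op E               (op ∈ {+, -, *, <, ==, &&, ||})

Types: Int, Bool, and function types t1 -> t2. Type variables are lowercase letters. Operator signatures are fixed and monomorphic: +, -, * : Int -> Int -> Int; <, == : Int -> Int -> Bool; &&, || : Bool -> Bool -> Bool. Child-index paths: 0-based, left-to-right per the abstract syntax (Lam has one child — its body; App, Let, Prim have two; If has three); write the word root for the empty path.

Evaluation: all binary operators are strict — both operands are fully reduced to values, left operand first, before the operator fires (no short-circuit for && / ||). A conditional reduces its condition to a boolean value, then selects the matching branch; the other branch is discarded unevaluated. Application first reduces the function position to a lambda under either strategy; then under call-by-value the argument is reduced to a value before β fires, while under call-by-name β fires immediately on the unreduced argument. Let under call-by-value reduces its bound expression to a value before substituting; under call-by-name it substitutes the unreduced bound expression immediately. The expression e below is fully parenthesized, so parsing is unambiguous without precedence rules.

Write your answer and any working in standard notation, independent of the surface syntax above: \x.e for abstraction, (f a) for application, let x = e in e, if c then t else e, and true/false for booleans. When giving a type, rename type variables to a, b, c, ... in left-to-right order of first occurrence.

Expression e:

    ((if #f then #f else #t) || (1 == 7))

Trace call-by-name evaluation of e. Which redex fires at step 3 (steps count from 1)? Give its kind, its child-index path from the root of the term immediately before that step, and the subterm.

Answer: delta at root : (true || false)

Working:
step 0: ((if false then false else true) || (1 == 7))
step 1: [if@0] (true || (1 == 7))
step 2: [delta@1] (true || false)
step 3: [delta@root] true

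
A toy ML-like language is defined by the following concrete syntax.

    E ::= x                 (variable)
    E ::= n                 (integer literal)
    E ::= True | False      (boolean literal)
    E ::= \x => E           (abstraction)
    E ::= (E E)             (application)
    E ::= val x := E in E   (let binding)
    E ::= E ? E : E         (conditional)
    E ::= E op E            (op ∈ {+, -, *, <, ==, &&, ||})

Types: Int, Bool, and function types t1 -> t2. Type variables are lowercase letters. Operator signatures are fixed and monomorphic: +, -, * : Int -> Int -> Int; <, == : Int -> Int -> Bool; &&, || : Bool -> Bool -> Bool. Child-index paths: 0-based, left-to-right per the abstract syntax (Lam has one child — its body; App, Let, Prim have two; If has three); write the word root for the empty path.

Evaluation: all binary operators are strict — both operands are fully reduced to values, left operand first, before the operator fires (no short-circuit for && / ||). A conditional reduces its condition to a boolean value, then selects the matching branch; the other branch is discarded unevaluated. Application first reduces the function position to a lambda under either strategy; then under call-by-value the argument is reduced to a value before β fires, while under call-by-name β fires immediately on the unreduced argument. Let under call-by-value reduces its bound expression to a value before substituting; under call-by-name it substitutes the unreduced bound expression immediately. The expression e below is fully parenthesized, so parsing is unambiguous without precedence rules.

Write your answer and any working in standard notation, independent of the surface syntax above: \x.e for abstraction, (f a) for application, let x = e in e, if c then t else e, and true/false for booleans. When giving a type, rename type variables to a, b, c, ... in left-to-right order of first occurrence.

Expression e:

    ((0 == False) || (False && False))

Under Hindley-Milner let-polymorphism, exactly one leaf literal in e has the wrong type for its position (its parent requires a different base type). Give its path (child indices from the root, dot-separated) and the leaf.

Answer: 0.1 : false

Derivation:
  unify Int ~ Int
  unify Bool ~ Int
  FAIL: mismatch Bool ~ Int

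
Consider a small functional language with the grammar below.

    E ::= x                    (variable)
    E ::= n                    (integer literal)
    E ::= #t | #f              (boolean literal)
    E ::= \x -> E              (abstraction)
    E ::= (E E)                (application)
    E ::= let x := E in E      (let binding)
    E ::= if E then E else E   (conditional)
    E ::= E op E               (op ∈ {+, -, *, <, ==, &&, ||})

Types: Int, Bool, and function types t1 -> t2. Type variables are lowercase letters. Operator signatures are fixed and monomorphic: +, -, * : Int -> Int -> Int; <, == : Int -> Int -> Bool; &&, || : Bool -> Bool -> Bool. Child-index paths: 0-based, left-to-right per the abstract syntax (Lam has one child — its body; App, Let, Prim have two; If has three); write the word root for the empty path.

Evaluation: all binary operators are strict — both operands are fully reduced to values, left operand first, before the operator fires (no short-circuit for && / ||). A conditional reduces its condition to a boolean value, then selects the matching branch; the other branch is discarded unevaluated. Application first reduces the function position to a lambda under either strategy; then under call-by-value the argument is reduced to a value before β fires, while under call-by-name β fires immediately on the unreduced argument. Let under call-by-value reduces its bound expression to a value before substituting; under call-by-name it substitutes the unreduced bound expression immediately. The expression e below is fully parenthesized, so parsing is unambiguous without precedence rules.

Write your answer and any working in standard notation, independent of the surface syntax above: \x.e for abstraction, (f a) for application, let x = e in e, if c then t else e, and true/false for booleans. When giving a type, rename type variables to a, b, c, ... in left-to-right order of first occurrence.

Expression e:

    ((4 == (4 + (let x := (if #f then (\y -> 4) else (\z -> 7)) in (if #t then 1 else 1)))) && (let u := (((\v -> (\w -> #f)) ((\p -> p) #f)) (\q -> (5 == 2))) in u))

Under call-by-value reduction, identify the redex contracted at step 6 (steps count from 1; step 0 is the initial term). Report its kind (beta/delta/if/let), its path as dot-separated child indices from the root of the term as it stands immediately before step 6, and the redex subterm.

Trace:
step 0: ((4 == (4 + (let x = (if false then (\y.4) else (\z.7)) in (if true then 1 else 1)))) && (let u = (((\v.(\w.false)) ((\p.p) false)) (\q.(5 == 2))) in u))
step 1: [if@0.1.1.0] ((4 == (4 + (let x = (\z.7) in (if true then 1 else 1)))) && (let u = (((\v.(\w.false)) ((\p.p) false)) (\q.(5 == 2))) in u))
step 2: [let@0.1.1] ((4 == (4 + (if true then 1 else 1))) && (let u = (((\v.(\w.false)) ((\p.p) false)) (\q.(5 == 2))) in u))
step 3: [if@0.1.1] ((4 == (4 + 1)) && (let u = (((\v.(\w.false)) ((\p.p) false)) (\q.(5 == 2))) in u))
step 4: [delta@0.1] ((4 == 5) && (let u = (((\v.(\w.false)) ((\p.p) false)) (\q.(5 == 2))) in u))
step 5: [delta@0] (false && (let u = (((\v.(\w.false)) ((\p.p) false)) (\q.(5 == 2))) in u))
step 6: [beta@1.0.0.1] (false && (let u = (((\v.(\w.false)) false) (\q.(5 == 2))) in u))

Answer: beta at 1.0.0.1 : ((\p.p) false)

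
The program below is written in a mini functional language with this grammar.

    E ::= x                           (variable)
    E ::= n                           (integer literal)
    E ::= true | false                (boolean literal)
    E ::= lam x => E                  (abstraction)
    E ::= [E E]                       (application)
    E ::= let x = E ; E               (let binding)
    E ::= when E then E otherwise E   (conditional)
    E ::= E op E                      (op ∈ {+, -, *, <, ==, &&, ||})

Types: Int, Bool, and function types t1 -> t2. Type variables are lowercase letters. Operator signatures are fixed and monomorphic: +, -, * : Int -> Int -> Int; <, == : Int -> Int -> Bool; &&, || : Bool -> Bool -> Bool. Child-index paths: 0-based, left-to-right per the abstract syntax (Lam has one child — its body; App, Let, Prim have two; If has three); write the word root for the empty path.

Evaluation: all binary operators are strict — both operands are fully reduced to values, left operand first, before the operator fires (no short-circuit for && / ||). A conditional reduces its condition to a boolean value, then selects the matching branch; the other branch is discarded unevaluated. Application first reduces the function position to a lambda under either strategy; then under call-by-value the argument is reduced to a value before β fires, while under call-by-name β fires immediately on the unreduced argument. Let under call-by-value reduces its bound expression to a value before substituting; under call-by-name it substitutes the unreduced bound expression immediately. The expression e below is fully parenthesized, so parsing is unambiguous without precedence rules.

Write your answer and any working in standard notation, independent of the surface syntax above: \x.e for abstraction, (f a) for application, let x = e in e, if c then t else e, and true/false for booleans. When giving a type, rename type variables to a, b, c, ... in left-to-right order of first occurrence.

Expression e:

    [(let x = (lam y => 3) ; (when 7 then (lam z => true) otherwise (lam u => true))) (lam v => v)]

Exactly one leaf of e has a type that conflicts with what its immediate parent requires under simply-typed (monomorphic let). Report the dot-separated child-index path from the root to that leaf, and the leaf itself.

Answer: 0.1.0 : 7

Derivation:
\y._ : a -> Int
let x : a -> Int
  unify Int ~ Bool
  FAIL: mismatch Int ~ Bool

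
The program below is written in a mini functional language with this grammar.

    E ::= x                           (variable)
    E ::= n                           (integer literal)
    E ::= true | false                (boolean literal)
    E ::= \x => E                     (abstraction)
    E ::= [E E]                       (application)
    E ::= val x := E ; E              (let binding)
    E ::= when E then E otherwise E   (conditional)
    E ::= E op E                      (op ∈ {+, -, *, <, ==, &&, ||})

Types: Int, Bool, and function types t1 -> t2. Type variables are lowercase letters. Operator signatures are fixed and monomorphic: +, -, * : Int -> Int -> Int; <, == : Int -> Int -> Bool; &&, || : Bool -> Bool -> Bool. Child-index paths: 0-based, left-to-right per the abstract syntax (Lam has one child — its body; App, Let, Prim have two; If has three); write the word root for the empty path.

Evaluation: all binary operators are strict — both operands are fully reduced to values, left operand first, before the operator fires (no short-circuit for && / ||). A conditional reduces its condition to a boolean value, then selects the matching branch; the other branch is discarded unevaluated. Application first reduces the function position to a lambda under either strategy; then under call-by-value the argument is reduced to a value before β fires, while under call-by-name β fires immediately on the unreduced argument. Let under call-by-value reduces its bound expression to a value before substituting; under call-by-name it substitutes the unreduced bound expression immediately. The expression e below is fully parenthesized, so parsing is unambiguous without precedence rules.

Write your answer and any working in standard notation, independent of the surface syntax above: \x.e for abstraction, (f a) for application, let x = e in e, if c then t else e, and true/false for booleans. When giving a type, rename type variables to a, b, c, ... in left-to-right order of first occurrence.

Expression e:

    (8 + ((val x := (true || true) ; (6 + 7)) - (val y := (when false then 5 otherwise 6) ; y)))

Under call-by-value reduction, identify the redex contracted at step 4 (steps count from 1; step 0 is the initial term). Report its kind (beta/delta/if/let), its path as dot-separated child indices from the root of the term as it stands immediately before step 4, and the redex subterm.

Derivation:
step 0: (8 + ((let x = (true || true) in (6 + 7)) - (let y = (if false then 5 else 6) in y)))
step 1: [delta@1.0.0] (8 + ((let x = true in (6 + 7)) - (let y = (if false then 5 else 6) in y)))
step 2: [let@1.0] (8 + ((6 + 7) - (let y = (if false then 5 else 6) in y)))
step 3: [delta@1.0] (8 + (13 - (let y = (if false then 5 else 6) in y)))
step 4: [if@1.1.0] (8 + (13 - (let y = 6 in y)))

Answer: if at 1.1.0 : (if false then 5 else 6)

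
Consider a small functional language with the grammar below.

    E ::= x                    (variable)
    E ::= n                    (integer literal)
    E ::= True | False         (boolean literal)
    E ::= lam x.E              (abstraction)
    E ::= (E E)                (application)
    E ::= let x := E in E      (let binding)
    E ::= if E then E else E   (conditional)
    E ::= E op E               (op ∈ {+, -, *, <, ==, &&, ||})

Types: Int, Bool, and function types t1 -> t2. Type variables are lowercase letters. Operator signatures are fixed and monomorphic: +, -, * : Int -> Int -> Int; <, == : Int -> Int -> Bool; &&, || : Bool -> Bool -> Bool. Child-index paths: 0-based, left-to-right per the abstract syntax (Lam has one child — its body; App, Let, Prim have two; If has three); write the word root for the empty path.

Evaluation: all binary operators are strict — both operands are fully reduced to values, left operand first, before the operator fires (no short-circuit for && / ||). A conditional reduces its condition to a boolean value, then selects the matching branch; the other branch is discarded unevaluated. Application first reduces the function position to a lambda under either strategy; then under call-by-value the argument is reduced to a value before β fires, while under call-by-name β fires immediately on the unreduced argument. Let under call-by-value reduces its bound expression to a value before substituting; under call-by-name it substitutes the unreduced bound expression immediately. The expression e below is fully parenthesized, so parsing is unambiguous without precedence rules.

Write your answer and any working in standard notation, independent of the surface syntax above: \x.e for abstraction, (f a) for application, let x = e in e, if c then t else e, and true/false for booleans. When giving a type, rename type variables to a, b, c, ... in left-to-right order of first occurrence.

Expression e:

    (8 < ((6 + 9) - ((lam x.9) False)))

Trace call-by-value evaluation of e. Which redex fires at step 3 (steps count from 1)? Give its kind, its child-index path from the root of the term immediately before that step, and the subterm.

Answer: delta at 1 : (15 - 9)

Trace:
step 0: (8 < ((6 + 9) - ((\x.9) false)))
step 1: [delta@1.0] (8 < (15 - ((\x.9) false)))
step 2: [beta@1.1] (8 < (15 - 9))
step 3: [delta@1] (8 < 6)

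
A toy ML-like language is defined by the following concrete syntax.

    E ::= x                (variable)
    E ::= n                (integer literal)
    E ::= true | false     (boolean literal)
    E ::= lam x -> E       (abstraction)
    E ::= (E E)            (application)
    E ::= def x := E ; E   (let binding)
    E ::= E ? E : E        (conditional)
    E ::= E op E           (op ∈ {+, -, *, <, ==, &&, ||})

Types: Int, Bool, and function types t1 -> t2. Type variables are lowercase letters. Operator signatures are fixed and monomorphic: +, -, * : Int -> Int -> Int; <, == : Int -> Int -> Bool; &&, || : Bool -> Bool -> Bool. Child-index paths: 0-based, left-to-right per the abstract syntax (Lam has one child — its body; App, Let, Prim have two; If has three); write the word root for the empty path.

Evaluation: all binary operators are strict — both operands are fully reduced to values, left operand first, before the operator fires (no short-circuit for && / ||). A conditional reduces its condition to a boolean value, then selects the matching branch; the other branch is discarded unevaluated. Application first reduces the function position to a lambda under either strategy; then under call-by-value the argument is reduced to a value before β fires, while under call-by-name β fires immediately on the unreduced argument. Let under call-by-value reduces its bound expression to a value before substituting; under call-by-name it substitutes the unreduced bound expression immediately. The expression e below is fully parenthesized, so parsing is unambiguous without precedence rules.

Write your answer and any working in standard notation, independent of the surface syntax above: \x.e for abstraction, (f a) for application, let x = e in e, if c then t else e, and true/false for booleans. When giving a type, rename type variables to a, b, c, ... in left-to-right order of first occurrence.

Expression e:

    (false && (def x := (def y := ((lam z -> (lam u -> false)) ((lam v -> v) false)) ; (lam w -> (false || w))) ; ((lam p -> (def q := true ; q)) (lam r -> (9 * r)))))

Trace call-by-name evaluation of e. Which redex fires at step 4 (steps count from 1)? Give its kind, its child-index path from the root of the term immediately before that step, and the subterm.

Trace:
step 0: (false && (let x = (let y = ((\z.(\u.false)) ((\v.v) false)) in (\w.(false || w))) in ((\p.(let q = true in q)) (\r.(9 * r)))))
step 1: [let@1] (false && ((\p.(let q = true in q)) (\r.(9 * r))))
step 2: [beta@1] (false && (let q = true in q))
step 3: [let@1] (false && true)
step 4: [delta@root] false

Answer: delta at root : (false && true)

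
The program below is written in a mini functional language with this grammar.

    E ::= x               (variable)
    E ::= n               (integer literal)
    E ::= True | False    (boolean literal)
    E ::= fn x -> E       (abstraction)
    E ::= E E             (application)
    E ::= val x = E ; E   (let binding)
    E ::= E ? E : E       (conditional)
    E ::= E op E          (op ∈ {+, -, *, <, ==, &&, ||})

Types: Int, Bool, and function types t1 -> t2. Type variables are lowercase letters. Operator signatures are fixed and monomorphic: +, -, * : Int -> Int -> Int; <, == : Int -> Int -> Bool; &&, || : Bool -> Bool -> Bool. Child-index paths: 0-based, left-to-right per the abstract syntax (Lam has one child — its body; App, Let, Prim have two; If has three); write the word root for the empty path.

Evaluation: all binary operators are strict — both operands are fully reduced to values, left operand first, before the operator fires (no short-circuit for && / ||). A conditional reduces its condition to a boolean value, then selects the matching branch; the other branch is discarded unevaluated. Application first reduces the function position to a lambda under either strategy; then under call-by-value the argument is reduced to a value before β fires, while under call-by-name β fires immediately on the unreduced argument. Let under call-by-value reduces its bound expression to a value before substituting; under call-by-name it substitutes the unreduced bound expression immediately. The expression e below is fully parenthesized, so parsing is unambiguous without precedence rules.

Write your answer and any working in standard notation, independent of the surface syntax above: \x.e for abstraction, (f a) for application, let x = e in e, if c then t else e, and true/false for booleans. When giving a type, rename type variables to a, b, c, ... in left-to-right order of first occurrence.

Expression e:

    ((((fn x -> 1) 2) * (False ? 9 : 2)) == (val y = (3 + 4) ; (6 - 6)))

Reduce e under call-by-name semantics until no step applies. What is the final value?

Working:
step 0: ((((\x.1) 2) * (if false then 9 else 2)) == (let y = (3 + 4) in (6 - 6)))
step 1: [beta@0.0] ((1 * (if false then 9 else 2)) == (let y = (3 + 4) in (6 - 6)))
step 2: [if@0.1] ((1 * 2) == (let y = (3 + 4) in (6 - 6)))
step 3: [delta@0] (2 == (let y = (3 + 4) in (6 - 6)))
step 4: [let@1] (2 == (6 - 6))
step 5: [delta@1] (2 == 0)
step 6: [delta@root] false

Answer: false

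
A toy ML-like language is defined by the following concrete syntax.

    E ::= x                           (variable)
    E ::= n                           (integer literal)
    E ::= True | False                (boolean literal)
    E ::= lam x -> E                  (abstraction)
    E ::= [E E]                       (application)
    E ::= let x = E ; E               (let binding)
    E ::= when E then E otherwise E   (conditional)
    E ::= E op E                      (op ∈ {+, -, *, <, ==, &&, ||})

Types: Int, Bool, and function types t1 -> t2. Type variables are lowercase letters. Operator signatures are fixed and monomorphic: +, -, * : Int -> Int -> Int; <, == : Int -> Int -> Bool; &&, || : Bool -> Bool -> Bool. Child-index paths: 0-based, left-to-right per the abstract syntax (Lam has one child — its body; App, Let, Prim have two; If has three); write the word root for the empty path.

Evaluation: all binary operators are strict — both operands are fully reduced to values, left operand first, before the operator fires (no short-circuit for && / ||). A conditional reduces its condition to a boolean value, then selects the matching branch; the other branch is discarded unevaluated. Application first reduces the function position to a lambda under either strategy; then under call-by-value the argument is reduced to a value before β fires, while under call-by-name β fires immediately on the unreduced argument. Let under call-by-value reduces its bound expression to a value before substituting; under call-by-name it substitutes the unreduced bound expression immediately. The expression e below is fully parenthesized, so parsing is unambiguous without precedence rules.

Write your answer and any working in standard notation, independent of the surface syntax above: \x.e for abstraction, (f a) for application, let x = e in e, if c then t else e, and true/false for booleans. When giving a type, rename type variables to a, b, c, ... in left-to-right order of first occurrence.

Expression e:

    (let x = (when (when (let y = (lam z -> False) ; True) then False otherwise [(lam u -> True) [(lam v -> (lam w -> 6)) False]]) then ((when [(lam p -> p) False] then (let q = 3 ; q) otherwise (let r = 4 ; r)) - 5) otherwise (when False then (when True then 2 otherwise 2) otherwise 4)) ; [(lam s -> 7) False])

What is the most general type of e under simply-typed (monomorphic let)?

Answer: Int

Trace:
\z._ : a -> Bool
let y : a -> Bool
  unify Bool ~ Bool
\u._ : b -> Bool
\w._ : d -> Int
\v._ : c -> d -> Int
  unify c -> d -> Int ~ Bool -> e
  unify c ~ Bool
  unify d -> Int ~ e
_ _ : d -> Int
  unify b -> Bool ~ (d -> Int) -> f
  unify b ~ d -> Int
  unify Bool ~ f
_ _ : Bool
  unify Bool ~ Bool
  unify Bool ~ Bool
p : g
\p._ : g -> g
  unify g -> g ~ Bool -> h
  unify g ~ Bool
  unify Bool ~ h
_ _ : Bool
  unify Bool ~ Bool
let q : Int
q : Int
let r : Int
r : Int
  unify Int ~ Int
  unify Int ~ Int
  unify Int ~ Int
  unify Bool ~ Bool
  unify Bool ~ Bool
  unify Int ~ Int
  unify Int ~ Int
  unify Int ~ Int
let x : Int
\s._ : i -> Int
  unify i -> Int ~ Bool -> j
  unify i ~ Bool
  unify Int ~ j
_ _ : Int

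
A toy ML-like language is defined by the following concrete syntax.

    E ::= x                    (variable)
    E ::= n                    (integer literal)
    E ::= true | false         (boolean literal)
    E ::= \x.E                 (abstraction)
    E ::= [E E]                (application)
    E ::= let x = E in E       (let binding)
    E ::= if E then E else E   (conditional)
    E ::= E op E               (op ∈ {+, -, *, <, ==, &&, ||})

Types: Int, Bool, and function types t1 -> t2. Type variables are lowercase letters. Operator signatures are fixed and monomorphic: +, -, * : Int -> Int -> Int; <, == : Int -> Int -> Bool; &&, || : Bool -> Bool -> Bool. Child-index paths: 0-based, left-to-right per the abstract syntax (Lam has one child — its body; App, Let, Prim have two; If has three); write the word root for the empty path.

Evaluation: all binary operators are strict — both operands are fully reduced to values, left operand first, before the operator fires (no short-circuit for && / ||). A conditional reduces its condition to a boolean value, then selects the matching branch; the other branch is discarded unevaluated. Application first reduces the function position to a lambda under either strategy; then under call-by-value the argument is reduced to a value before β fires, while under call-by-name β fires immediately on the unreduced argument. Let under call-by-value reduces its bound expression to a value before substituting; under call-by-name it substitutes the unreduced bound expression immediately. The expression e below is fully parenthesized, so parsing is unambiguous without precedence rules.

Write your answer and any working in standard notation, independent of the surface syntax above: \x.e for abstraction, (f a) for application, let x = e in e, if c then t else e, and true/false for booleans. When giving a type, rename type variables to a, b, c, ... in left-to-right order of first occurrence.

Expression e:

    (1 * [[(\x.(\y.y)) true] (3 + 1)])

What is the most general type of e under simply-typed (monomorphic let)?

Answer: Int

Working:
  unify Int ~ Int
y : b
\y._ : b -> b
\x._ : a -> b -> b
  unify a -> b -> b ~ Bool -> c
  unify a ~ Bool
  unify b -> b ~ c
_ _ : b -> b
  unify Int ~ Int
  unify Int ~ Int
  unify b -> b ~ Int -> d
  unify b ~ Int
  unify Int ~ d
_ _ : Int
  unify Int ~ Int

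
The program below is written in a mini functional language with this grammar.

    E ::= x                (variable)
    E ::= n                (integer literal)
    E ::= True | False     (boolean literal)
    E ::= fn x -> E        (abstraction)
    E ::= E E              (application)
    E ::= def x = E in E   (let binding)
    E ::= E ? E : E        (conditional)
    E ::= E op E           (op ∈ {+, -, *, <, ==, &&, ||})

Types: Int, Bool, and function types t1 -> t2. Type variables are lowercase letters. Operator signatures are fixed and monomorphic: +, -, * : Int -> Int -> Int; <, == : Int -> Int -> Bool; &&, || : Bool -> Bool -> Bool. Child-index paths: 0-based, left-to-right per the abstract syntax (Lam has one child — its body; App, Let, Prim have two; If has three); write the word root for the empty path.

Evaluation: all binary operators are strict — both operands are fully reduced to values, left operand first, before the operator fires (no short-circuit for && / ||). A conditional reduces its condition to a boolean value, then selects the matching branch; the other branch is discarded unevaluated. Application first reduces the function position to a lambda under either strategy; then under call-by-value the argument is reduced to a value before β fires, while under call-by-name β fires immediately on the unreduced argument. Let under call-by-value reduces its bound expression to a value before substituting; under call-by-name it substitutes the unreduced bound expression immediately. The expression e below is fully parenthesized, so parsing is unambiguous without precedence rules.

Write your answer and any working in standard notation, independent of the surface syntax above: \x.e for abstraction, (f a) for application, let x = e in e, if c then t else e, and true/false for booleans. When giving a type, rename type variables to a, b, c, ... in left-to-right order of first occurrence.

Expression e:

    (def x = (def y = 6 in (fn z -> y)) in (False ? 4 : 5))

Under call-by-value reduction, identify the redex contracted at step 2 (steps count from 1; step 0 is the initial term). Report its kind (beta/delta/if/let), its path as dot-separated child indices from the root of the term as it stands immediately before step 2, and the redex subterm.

Answer: let at root : (let x = (\z.6) in (if false then 4 else 5))

Trace:
step 0: (let x = (let y = 6 in (\z.y)) in (if false then 4 else 5))
step 1: [let@0] (let x = (\z.6) in (if false then 4 else 5))
step 2: [let@root] (if false then 4 else 5)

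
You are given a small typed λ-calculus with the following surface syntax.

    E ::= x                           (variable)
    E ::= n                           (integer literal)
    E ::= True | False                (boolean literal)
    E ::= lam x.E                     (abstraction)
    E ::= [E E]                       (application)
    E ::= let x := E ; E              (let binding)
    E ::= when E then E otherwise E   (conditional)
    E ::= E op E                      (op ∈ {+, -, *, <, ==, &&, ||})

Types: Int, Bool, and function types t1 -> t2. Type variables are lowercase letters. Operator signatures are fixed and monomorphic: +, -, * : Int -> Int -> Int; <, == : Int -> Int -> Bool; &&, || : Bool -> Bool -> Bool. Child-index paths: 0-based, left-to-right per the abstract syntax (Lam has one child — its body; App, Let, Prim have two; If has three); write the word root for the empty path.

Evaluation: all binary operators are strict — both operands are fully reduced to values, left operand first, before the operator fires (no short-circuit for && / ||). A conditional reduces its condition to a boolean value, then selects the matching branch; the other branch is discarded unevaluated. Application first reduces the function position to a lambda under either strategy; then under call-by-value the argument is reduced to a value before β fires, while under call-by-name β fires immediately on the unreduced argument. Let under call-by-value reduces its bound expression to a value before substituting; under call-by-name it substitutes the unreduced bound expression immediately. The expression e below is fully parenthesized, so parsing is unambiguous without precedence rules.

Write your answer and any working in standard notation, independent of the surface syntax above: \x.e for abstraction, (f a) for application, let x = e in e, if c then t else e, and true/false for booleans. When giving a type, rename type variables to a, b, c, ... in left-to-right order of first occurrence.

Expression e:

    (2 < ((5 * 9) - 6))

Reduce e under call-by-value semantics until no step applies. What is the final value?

Answer: true

Derivation:
step 0: (2 < ((5 * 9) - 6))
step 1: [delta@1.0] (2 < (45 - 6))
step 2: [delta@1] (2 < 39)
step 3: [delta@root] true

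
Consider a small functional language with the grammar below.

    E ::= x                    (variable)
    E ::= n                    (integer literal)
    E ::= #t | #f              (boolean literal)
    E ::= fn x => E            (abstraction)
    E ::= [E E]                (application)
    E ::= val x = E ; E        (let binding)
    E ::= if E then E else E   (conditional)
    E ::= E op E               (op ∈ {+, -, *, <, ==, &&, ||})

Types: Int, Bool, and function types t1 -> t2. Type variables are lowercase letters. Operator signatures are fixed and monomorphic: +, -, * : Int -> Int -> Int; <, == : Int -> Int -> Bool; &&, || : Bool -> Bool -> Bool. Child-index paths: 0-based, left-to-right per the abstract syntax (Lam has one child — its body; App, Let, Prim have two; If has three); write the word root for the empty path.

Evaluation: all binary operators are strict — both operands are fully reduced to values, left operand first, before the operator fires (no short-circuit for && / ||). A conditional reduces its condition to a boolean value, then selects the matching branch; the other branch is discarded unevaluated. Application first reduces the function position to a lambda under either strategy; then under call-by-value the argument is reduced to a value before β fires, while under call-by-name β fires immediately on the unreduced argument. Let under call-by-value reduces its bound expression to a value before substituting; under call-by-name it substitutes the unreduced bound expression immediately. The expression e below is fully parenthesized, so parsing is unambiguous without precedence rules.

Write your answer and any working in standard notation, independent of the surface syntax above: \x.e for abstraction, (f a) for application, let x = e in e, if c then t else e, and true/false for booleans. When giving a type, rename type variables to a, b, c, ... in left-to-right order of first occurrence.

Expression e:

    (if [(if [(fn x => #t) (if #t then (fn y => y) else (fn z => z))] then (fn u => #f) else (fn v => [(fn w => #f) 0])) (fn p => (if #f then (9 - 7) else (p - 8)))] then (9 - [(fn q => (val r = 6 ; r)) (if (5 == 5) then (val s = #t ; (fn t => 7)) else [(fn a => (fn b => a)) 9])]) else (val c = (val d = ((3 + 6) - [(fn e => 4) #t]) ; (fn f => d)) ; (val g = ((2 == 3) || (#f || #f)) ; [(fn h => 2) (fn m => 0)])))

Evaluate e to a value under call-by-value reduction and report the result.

Answer: 2

Derivation:
step 0: (if ((if ((\x.true) (if true then (\y.y) else (\z.z))) then (\u.false) else (\v.((\w.false) 0))) (\p.(if false then (9 - 7) else (p - 8)))) then (9 - ((\q.(let r = 6 in r)) (if (5 == 5) then (let s = true in (\t.7)) else ((\a.(\b.a)) 9)))) else (let c = (let d = ((3 + 6) - ((\e.4) true)) in (\f.d)) in (let g = ((2 == 3) || (false || false)) in ((\h.2) (\m.0)))))
step 1: [if@0.0.0.1] (if ((if ((\x.true) (\y.y)) then (\u.false) else (\v.((\w.false) 0))) (\p.(if false then (9 - 7) else (p - 8)))) then (9 - ((\q.(let r = 6 in r)) (if (5 == 5) then (let s = true in (\t.7)) else ((\a.(\b.a)) 9)))) else (let c = (let d = ((3 + 6) - ((\e.4) true)) in (\f.d)) in (let g = ((2 == 3) || (false || false)) in ((\h.2) (\m.0)))))
step 2: [beta@0.0.0] (if ((if true then (\u.false) else (\v.((\w.false) 0))) (\p.(if false then (9 - 7) else (p - 8)))) then (9 - ((\q.(let r = 6 in r)) (if (5 == 5) then (let s = true in (\t.7)) else ((\a.(\b.a)) 9)))) else (let c = (let d = ((3 + 6) - ((\e.4) true)) in (\f.d)) in (let g = ((2 == 3) || (false || false)) in ((\h.2) (\m.0)))))
step 3: [if@0.0] (if ((\u.false) (\p.(if false then (9 - 7) else (p - 8)))) then (9 - ((\q.(let r = 6 in r)) (if (5 == 5) then (let s = true in (\t.7)) else ((\a.(\b.a)) 9)))) else (let c = (let d = ((3 + 6) - ((\e.4) true)) in (\f.d)) in (let g = ((2 == 3) || (false || false)) in ((\h.2) (\m.0)))))
step 4: [beta@0] (if false then (9 - ((\q.(let r = 6 in r)) (if (5 == 5) then (let s = true in (\t.7)) else ((\a.(\b.a)) 9)))) else (let c = (let d = ((3 + 6) - ((\e.4) true)) in (\f.d)) in (let g = ((2 == 3) || (false || false)) in ((\h.2) (\m.0)))))
step 5: [if@root] (let c = (let d = ((3 + 6) - ((\e.4) true)) in (\f.d)) in (let g = ((2 == 3) || (false || false)) in ((\h.2) (\m.0))))
step 6: [delta@0.0.0] (let c = (let d = (9 - ((\e.4) true)) in (\f.d)) in (let g = ((2 == 3) || (false || false)) in ((\h.2) (\m.0))))
step 7: [beta@0.0.1] (let c = (let d = (9 - 4) in (\f.d)) in (let g = ((2 == 3) || (false || false)) in ((\h.2) (\m.0))))
step 8: [delta@0.0] (let c = (let d = 5 in (\f.d)) in (let g = ((2 == 3) || (false || false)) in ((\h.2) (\m.0))))
step 9: [let@0] (let c = (\f.5) in (let g = ((2 == 3) || (false || false)) in ((\h.2) (\m.0))))
step 10: [let@root] (let g = ((2 == 3) || (false || false)) in ((\h.2) (\m.0)))
step 11: [delta@0.0] (let g = (false || (false || false)) in ((\h.2) (\m.0)))
step 12: [delta@0.1] (let g = (false || false) in ((\h.2) (\m.0)))
step 13: [delta@0] (let g = false in ((\h.2) (\m.0)))
step 14: [let@root] ((\h.2) (\m.0))
step 15: [beta@root] 2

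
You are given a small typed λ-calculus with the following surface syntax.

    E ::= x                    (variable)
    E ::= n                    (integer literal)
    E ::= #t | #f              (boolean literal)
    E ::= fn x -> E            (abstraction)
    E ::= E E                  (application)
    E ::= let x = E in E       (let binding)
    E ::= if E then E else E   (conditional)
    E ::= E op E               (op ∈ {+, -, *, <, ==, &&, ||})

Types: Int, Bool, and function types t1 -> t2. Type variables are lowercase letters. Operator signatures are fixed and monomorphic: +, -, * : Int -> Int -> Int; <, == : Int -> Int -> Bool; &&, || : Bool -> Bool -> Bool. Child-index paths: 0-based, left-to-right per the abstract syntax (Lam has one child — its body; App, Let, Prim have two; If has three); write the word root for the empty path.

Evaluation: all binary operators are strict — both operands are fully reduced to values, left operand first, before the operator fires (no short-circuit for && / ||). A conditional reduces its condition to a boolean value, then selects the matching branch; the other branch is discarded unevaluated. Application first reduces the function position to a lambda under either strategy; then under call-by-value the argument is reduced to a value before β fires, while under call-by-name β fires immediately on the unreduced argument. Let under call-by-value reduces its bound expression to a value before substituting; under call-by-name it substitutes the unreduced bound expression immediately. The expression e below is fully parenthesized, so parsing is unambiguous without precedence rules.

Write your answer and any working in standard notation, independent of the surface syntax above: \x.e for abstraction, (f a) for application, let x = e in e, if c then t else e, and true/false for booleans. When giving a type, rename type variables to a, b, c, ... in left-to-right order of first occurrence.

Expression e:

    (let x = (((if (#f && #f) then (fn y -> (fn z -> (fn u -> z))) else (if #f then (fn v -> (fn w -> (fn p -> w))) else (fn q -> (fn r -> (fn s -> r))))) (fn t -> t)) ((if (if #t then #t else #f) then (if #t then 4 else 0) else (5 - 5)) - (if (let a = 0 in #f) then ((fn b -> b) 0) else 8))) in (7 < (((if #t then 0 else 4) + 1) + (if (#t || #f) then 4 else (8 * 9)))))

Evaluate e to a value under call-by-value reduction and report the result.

Answer: false

Trace:
step 0: (let x = (((if (false && false) then (\y.(\z.(\u.z))) else (if false then (\v.(\w.(\p.w))) else (\q.(\r.(\s.r))))) (\t.t)) ((if (if true then true else false) then (if true then 4 else 0) else (5 - 5)) - (if (let a = 0 in false) then ((\b.b) 0) else 8))) in (7 < (((if true then 0 else 4) + 1) + (if (true || false) then 4 else (8 * 9)))))
step 1: [delta@0.0.0.0] (let x = (((if false then (\y.(\z.(\u.z))) else (if false then (\v.(\w.(\p.w))) else (\q.(\r.(\s.r))))) (\t.t)) ((if (if true then true else false) then (if true then 4 else 0) else (5 - 5)) - (if (let a = 0 in false) then ((\b.b) 0) else 8))) in (7 < (((if true then 0 else 4) + 1) + (if (true || false) then 4 else (8 * 9)))))
step 2: [if@0.0.0] (let x = (((if false then (\v.(\w.(\p.w))) else (\q.(\r.(\s.r)))) (\t.t)) ((if (if true then true else false) then (if true then 4 else 0) else (5 - 5)) - (if (let a = 0 in false) then ((\b.b) 0) else 8))) in (7 < (((if true then 0 else 4) + 1) + (if (true || false) then 4 else (8 * 9)))))
step 3: [if@0.0.0] (let x = (((\q.(\r.(\s.r))) (\t.t)) ((if (if true then true else false) then (if true then 4 else 0) else (5 - 5)) - (if (let a = 0 in false) then ((\b.b) 0) else 8))) in (7 < (((if true then 0 else 4) + 1) + (if (true || false) then 4 else (8 * 9)))))
step 4: [beta@0.0] (let x = ((\r.(\s.r)) ((if (if true then true else false) then (if true then 4 else 0) else (5 - 5)) - (if (let a = 0 in false) then ((\b.b) 0) else 8))) in (7 < (((if true then 0 else 4) + 1) + (if (true || false) then 4 else (8 * 9)))))
step 5: [if@0.1.0.0] (let x = ((\r.(\s.r)) ((if true then (if true then 4 else 0) else (5 - 5)) - (if (let a = 0 in false) then ((\b.b) 0) else 8))) in (7 < (((if true then 0 else 4) + 1) + (if (true || false) then 4 else (8 * 9)))))
step 6: [if@0.1.0] (let x = ((\r.(\s.r)) ((if true then 4 else 0) - (if (let a = 0 in false) then ((\b.b) 0) else 8))) in (7 < (((if true then 0 else 4) + 1) + (if (true || false) then 4 else (8 * 9)))))
step 7: [if@0.1.0] (let x = ((\r.(\s.r)) (4 - (if (let a = 0 in false) then ((\b.b) 0) else 8))) in (7 < (((if true then 0 else 4) + 1) + (if (true || false) then 4 else (8 * 9)))))
step 8: [let@0.1.1.0] (let x = ((\r.(\s.r)) (4 - (if false then ((\b.b) 0) else 8))) in (7 < (((if true then 0 else 4) + 1) + (if (true || false) then 4 else (8 * 9)))))
step 9: [if@0.1.1] (let x = ((\r.(\s.r)) (4 - 8)) in (7 < (((if true then 0 else 4) + 1) + (if (true || false) then 4 else (8 * 9)))))
step 10: [delta@0.1] (let x = ((\r.(\s.r)) -4) in (7 < (((if true then 0 else 4) + 1) + (if (true || false) then 4 else (8 * 9)))))
step 11: [beta@0] (let x = (\s.-4) in (7 < (((if true then 0 else 4) + 1) + (if (true || false) then 4 else (8 * 9)))))
step 12: [let@root] (7 < (((if true then 0 else 4) + 1) + (if (true || false) then 4 else (8 * 9))))
step 13: [if@1.0.0] (7 < ((0 + 1) + (if (true || false) then 4 else (8 * 9))))
step 14: [delta@1.0] (7 < (1 + (if (true || false) then 4 else (8 * 9))))
step 15: [delta@1.1.0] (7 < (1 + (if true then 4 else (8 * 9))))
step 16: [if@1.1] (7 < (1 + 4))
step 17: [delta@1] (7 < 5)
step 18: [delta@root] false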